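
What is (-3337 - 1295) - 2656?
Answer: -7288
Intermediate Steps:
(-3337 - 1295) - 2656 = -4632 - 2656 = -7288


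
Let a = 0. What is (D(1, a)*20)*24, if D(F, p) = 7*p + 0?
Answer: 0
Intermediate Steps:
D(F, p) = 7*p
(D(1, a)*20)*24 = ((7*0)*20)*24 = (0*20)*24 = 0*24 = 0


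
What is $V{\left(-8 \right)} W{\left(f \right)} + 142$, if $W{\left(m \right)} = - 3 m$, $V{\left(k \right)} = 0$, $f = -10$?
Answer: $142$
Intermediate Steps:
$V{\left(-8 \right)} W{\left(f \right)} + 142 = 0 \left(\left(-3\right) \left(-10\right)\right) + 142 = 0 \cdot 30 + 142 = 0 + 142 = 142$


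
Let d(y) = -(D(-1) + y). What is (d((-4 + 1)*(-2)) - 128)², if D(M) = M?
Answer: 17689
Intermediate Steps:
d(y) = 1 - y (d(y) = -(-1 + y) = 1 - y)
(d((-4 + 1)*(-2)) - 128)² = ((1 - (-4 + 1)*(-2)) - 128)² = ((1 - (-3)*(-2)) - 128)² = ((1 - 1*6) - 128)² = ((1 - 6) - 128)² = (-5 - 128)² = (-133)² = 17689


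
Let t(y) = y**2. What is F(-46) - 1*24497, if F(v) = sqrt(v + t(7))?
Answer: -24497 + sqrt(3) ≈ -24495.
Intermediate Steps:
F(v) = sqrt(49 + v) (F(v) = sqrt(v + 7**2) = sqrt(v + 49) = sqrt(49 + v))
F(-46) - 1*24497 = sqrt(49 - 46) - 1*24497 = sqrt(3) - 24497 = -24497 + sqrt(3)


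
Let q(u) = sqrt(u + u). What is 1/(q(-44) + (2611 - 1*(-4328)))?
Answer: 6939/48149809 - 2*I*sqrt(22)/48149809 ≈ 0.00014411 - 1.9483e-7*I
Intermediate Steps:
q(u) = sqrt(2)*sqrt(u) (q(u) = sqrt(2*u) = sqrt(2)*sqrt(u))
1/(q(-44) + (2611 - 1*(-4328))) = 1/(sqrt(2)*sqrt(-44) + (2611 - 1*(-4328))) = 1/(sqrt(2)*(2*I*sqrt(11)) + (2611 + 4328)) = 1/(2*I*sqrt(22) + 6939) = 1/(6939 + 2*I*sqrt(22))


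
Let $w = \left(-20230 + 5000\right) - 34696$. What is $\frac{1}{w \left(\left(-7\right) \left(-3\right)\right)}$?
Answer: $- \frac{1}{1048446} \approx -9.5379 \cdot 10^{-7}$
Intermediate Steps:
$w = -49926$ ($w = -15230 - 34696 = -49926$)
$\frac{1}{w \left(\left(-7\right) \left(-3\right)\right)} = \frac{1}{\left(-49926\right) \left(\left(-7\right) \left(-3\right)\right)} = \frac{1}{\left(-49926\right) 21} = \frac{1}{-1048446} = - \frac{1}{1048446}$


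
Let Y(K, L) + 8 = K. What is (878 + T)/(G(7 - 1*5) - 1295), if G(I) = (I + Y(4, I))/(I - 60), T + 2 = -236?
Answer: -9280/18777 ≈ -0.49422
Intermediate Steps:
T = -238 (T = -2 - 236 = -238)
Y(K, L) = -8 + K
G(I) = (-4 + I)/(-60 + I) (G(I) = (I + (-8 + 4))/(I - 60) = (I - 4)/(-60 + I) = (-4 + I)/(-60 + I))
(878 + T)/(G(7 - 1*5) - 1295) = (878 - 238)/((-4 + (7 - 1*5))/(-60 + (7 - 1*5)) - 1295) = 640/((-4 + (7 - 5))/(-60 + (7 - 5)) - 1295) = 640/((-4 + 2)/(-60 + 2) - 1295) = 640/(-2/(-58) - 1295) = 640/(-1/58*(-2) - 1295) = 640/(1/29 - 1295) = 640/(-37554/29) = 640*(-29/37554) = -9280/18777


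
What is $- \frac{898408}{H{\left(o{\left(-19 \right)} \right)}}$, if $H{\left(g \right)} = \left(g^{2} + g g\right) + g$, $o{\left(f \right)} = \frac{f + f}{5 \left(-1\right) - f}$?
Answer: $- \frac{44021992}{589} \approx -74740.0$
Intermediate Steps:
$o{\left(f \right)} = \frac{2 f}{-5 - f}$
$H{\left(g \right)} = g + 2 g^{2}$ ($H{\left(g \right)} = \left(g^{2} + g^{2}\right) + g = 2 g^{2} + g = g + 2 g^{2}$)
$- \frac{898408}{H{\left(o{\left(-19 \right)} \right)}} = - \frac{898408}{\left(-2\right) \left(-19\right) \frac{1}{5 - 19} \left(1 + 2 \left(\left(-2\right) \left(-19\right) \frac{1}{5 - 19}\right)\right)} = - \frac{898408}{\left(-2\right) \left(-19\right) \frac{1}{-14} \left(1 + 2 \left(\left(-2\right) \left(-19\right) \frac{1}{-14}\right)\right)} = - \frac{898408}{\left(-2\right) \left(-19\right) \left(- \frac{1}{14}\right) \left(1 + 2 \left(\left(-2\right) \left(-19\right) \left(- \frac{1}{14}\right)\right)\right)} = - \frac{898408}{\left(- \frac{19}{7}\right) \left(1 + 2 \left(- \frac{19}{7}\right)\right)} = - \frac{898408}{\left(- \frac{19}{7}\right) \left(1 - \frac{38}{7}\right)} = - \frac{898408}{\left(- \frac{19}{7}\right) \left(- \frac{31}{7}\right)} = - \frac{898408}{\frac{589}{49}} = \left(-898408\right) \frac{49}{589} = - \frac{44021992}{589}$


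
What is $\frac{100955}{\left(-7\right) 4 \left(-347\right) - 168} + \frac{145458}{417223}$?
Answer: $\frac{43509580949}{3983645204} \approx 10.922$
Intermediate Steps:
$\frac{100955}{\left(-7\right) 4 \left(-347\right) - 168} + \frac{145458}{417223} = \frac{100955}{\left(-28\right) \left(-347\right) - 168} + 145458 \cdot \frac{1}{417223} = \frac{100955}{9716 - 168} + \frac{145458}{417223} = \frac{100955}{9548} + \frac{145458}{417223} = \frac{43509580949}{3983645204}$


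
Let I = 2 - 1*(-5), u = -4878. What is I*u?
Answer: -34146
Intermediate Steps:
I = 7 (I = 2 + 5 = 7)
I*u = 7*(-4878) = -34146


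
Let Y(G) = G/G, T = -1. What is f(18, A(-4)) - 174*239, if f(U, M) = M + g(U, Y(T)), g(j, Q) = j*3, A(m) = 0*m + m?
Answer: -41536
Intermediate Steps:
Y(G) = 1
A(m) = m (A(m) = 0 + m = m)
g(j, Q) = 3*j
f(U, M) = M + 3*U
f(18, A(-4)) - 174*239 = (-4 + 3*18) - 174*239 = (-4 + 54) - 41586 = 50 - 41586 = -41536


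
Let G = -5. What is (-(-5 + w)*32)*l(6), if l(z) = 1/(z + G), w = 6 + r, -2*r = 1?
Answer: -16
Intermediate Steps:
r = -½ (r = -½*1 = -½ ≈ -0.50000)
w = 11/2 (w = 6 - ½ = 11/2 ≈ 5.5000)
l(z) = 1/(-5 + z) (l(z) = 1/(z - 5) = 1/(-5 + z))
(-(-5 + w)*32)*l(6) = (-(-5 + 11/2)*32)/(-5 + 6) = (-1*½*32)/1 = -½*32*1 = -16*1 = -16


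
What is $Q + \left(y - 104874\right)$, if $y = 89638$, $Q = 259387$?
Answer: $244151$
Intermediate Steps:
$Q + \left(y - 104874\right) = 259387 + \left(89638 - 104874\right) = 259387 - 15236 = 244151$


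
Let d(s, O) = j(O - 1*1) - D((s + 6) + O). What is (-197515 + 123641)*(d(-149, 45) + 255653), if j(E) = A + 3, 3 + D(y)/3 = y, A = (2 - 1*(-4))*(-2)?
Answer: -18907828678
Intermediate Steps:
A = -12 (A = (2 + 4)*(-2) = 6*(-2) = -12)
D(y) = -9 + 3*y
j(E) = -9 (j(E) = -12 + 3 = -9)
d(s, O) = -18 - 3*O - 3*s (d(s, O) = -9 - (-9 + 3*((s + 6) + O)) = -9 - (-9 + 3*((6 + s) + O)) = -9 - (-9 + 3*(6 + O + s)) = -9 - (-9 + (18 + 3*O + 3*s)) = -9 - (9 + 3*O + 3*s) = -9 + (-9 - 3*O - 3*s) = -18 - 3*O - 3*s)
(-197515 + 123641)*(d(-149, 45) + 255653) = (-197515 + 123641)*((-18 - 3*45 - 3*(-149)) + 255653) = -73874*((-18 - 135 + 447) + 255653) = -73874*(294 + 255653) = -73874*255947 = -18907828678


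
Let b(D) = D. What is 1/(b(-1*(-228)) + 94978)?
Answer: 1/95206 ≈ 1.0504e-5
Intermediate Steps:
1/(b(-1*(-228)) + 94978) = 1/(-1*(-228) + 94978) = 1/(228 + 94978) = 1/95206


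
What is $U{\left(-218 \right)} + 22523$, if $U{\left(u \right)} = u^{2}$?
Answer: $70047$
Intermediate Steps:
$U{\left(-218 \right)} + 22523 = \left(-218\right)^{2} + 22523 = 47524 + 22523 = 70047$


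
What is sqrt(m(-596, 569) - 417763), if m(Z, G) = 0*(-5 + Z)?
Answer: I*sqrt(417763) ≈ 646.35*I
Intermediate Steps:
m(Z, G) = 0
sqrt(m(-596, 569) - 417763) = sqrt(0 - 417763) = sqrt(-417763) = I*sqrt(417763)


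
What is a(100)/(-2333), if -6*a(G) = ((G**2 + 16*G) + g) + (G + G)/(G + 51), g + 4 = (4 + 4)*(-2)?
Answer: 874390/1056849 ≈ 0.82736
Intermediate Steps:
g = -20 (g = -4 + (4 + 4)*(-2) = -4 + 8*(-2) = -4 - 16 = -20)
a(G) = 10/3 - 8*G/3 - G**2/6 - G/(3*(51 + G)) (a(G) = -(((G**2 + 16*G) - 20) + (G + G)/(G + 51))/6 = -((-20 + G**2 + 16*G) + (2*G)/(51 + G))/6 = -((-20 + G**2 + 16*G) + 2*G/(51 + G))/6 = -(-20 + G**2 + 16*G + 2*G/(51 + G))/6 = 10/3 - 8*G/3 - G**2/6 - G/(3*(51 + G)))
a(100)/(-2333) = ((1020 - 1*100**3 - 798*100 - 67*100**2)/(6*(51 + 100)))/(-2333) = ((1/6)*(1020 - 1*1000000 - 79800 - 67*10000)/151)*(-1/2333) = ((1/6)*(1/151)*(1020 - 1000000 - 79800 - 670000))*(-1/2333) = ((1/6)*(1/151)*(-1748780))*(-1/2333) = -874390/453*(-1/2333) = 874390/1056849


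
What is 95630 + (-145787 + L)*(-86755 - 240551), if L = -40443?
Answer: 60954292010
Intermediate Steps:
95630 + (-145787 + L)*(-86755 - 240551) = 95630 + (-145787 - 40443)*(-86755 - 240551) = 95630 - 186230*(-327306) = 95630 + 60954196380 = 60954292010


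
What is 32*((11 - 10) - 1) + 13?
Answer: 13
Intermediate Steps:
32*((11 - 10) - 1) + 13 = 32*(1 - 1) + 13 = 32*0 + 13 = 0 + 13 = 13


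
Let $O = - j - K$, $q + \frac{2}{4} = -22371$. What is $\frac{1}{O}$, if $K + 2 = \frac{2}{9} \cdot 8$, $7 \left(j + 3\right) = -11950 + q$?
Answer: $\frac{126}{618193} \approx 0.00020382$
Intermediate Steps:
$q = - \frac{44743}{2}$ ($q = - \frac{1}{2} - 22371 = - \frac{44743}{2} \approx -22372.0$)
$j = - \frac{68685}{14}$ ($j = -3 + \frac{-11950 - \frac{44743}{2}}{7} = -3 + \frac{1}{7} \left(- \frac{68643}{2}\right) = -3 - \frac{68643}{14} = - \frac{68685}{14} \approx -4906.1$)
$K = - \frac{2}{9}$ ($K = -2 + \frac{2}{9} \cdot 8 = -2 + \frac{16}{9} = - \frac{2}{9} \approx -0.22222$)
$O = \frac{618193}{126}$ ($O = \left(-1\right) \left(- \frac{68685}{14}\right) - - \frac{2}{9} = \frac{68685}{14} + \frac{2}{9} = \frac{618193}{126} \approx 4906.3$)
$\frac{1}{O} = \frac{1}{\frac{618193}{126}} = \frac{126}{618193}$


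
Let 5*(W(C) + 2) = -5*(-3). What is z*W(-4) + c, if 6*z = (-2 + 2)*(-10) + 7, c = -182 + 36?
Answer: -869/6 ≈ -144.83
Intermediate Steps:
W(C) = 1 (W(C) = -2 + (-5*(-3))/5 = -2 + (⅕)*15 = -2 + 3 = 1)
c = -146
z = 7/6 (z = ((-2 + 2)*(-10) + 7)/6 = (0*(-10) + 7)/6 = (0 + 7)/6 = (⅙)*7 = 7/6 ≈ 1.1667)
z*W(-4) + c = (7/6)*1 - 146 = 7/6 - 146 = -869/6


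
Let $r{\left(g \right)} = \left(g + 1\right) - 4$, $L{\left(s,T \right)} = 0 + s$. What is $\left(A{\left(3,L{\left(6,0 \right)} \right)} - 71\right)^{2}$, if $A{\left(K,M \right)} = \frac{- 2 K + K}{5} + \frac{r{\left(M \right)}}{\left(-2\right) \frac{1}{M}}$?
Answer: $\frac{162409}{25} \approx 6496.4$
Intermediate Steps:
$L{\left(s,T \right)} = s$
$r{\left(g \right)} = -3 + g$ ($r{\left(g \right)} = \left(1 + g\right) - 4 = -3 + g$)
$A{\left(K,M \right)} = - \frac{K}{5} - \frac{M \left(-3 + M\right)}{2}$ ($A{\left(K,M \right)} = \frac{- 2 K + K}{5} + \frac{-3 + M}{\left(-2\right) \frac{1}{M}} = - K \frac{1}{5} + \left(-3 + M\right) \left(- \frac{M}{2}\right) = - \frac{K}{5} - \frac{M \left(-3 + M\right)}{2}$)
$\left(A{\left(3,L{\left(6,0 \right)} \right)} - 71\right)^{2} = \left(\left(\left(- \frac{1}{5}\right) 3 - 3 \left(-3 + 6\right)\right) - 71\right)^{2} = \left(\left(- \frac{3}{5} - 3 \cdot 3\right) - 71\right)^{2} = \left(\left(- \frac{3}{5} - 9\right) - 71\right)^{2} = \left(- \frac{48}{5} - 71\right)^{2} = \left(- \frac{403}{5}\right)^{2} = \frac{162409}{25}$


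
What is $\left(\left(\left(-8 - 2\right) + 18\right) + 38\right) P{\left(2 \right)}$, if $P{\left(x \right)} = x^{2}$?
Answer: $184$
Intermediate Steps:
$\left(\left(\left(-8 - 2\right) + 18\right) + 38\right) P{\left(2 \right)} = \left(\left(\left(-8 - 2\right) + 18\right) + 38\right) 2^{2} = \left(\left(-10 + 18\right) + 38\right) 4 = \left(8 + 38\right) 4 = 46 \cdot 4 = 184$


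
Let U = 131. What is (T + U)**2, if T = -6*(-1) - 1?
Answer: 18496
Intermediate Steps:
T = 5 (T = 6 - 1 = 5)
(T + U)**2 = (5 + 131)**2 = 136**2 = 18496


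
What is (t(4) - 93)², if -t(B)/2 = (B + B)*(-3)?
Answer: 2025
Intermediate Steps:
t(B) = 12*B (t(B) = -2*(B + B)*(-3) = -2*2*B*(-3) = -(-12)*B = 12*B)
(t(4) - 93)² = (12*4 - 93)² = (48 - 93)² = (-45)² = 2025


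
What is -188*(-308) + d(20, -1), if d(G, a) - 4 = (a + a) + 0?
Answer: 57906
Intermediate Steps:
d(G, a) = 4 + 2*a (d(G, a) = 4 + ((a + a) + 0) = 4 + (2*a + 0) = 4 + 2*a)
-188*(-308) + d(20, -1) = -188*(-308) + (4 + 2*(-1)) = 57904 + (4 - 2) = 57904 + 2 = 57906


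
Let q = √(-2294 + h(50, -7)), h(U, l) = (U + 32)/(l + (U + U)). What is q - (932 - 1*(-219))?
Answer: -1151 + 2*I*√4958295/93 ≈ -1151.0 + 47.887*I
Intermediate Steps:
h(U, l) = (32 + U)/(l + 2*U)
q = 2*I*√4958295/93 (q = √(-2294 + (32 + 50)/(-7 + 2*50)) = √(-2294 + 82/(-7 + 100)) = √(-2294 + 82/93) = √(-213260/93) = 2*I*√4958295/93 ≈ 47.887*I)
q - (932 - 1*(-219)) = 2*I*√4958295/93 - (932 - 1*(-219)) = 2*I*√4958295/93 - (932 + 219) = 2*I*√4958295/93 - 1*1151 = 2*I*√4958295/93 - 1151 = -1151 + 2*I*√4958295/93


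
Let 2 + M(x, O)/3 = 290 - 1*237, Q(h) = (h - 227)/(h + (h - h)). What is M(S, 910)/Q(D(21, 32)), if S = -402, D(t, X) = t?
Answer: -3213/206 ≈ -15.597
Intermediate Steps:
Q(h) = (-227 + h)/h (Q(h) = (-227 + h)/(h + 0) = (-227 + h)/h)
M(x, O) = 153 (M(x, O) = -6 + 3*(290 - 1*237) = -6 + 3*(290 - 237) = -6 + 3*53 = -6 + 159 = 153)
M(S, 910)/Q(D(21, 32)) = 153/(((-227 + 21)/21)) = 153/(((1/21)*(-206))) = 153/(-206/21) = 153*(-21/206) = -3213/206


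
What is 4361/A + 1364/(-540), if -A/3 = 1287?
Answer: -70568/19305 ≈ -3.6554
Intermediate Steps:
A = -3861 (A = -3*1287 = -3861)
4361/A + 1364/(-540) = 4361/(-3861) + 1364/(-540) = 4361*(-1/3861) + 1364*(-1/540) = -4361/3861 - 341/135 = -70568/19305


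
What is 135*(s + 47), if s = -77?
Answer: -4050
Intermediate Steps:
135*(s + 47) = 135*(-77 + 47) = 135*(-30) = -4050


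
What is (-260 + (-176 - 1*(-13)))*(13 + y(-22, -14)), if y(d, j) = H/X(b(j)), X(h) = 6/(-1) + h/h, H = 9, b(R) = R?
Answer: -23688/5 ≈ -4737.6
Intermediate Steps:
X(h) = -5 (X(h) = 6*(-1) + 1 = -6 + 1 = -5)
y(d, j) = -9/5 (y(d, j) = 9/(-5) = 9*(-1/5) = -9/5)
(-260 + (-176 - 1*(-13)))*(13 + y(-22, -14)) = (-260 + (-176 - 1*(-13)))*(13 - 9/5) = (-260 + (-176 + 13))*(56/5) = (-260 - 163)*(56/5) = -423*56/5 = -23688/5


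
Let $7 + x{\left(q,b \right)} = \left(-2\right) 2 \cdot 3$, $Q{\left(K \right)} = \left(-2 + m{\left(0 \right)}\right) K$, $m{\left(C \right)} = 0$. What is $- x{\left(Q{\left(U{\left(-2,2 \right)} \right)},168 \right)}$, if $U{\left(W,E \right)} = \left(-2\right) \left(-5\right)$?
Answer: $19$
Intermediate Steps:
$U{\left(W,E \right)} = 10$
$Q{\left(K \right)} = - 2 K$ ($Q{\left(K \right)} = \left(-2 + 0\right) K = - 2 K$)
$x{\left(q,b \right)} = -19$ ($x{\left(q,b \right)} = -7 + \left(-2\right) 2 \cdot 3 = -7 - 12 = -19$)
$- x{\left(Q{\left(U{\left(-2,2 \right)} \right)},168 \right)} = \left(-1\right) \left(-19\right) = 19$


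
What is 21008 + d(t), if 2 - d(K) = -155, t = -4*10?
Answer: 21165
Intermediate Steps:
t = -40
d(K) = 157 (d(K) = 2 - 1*(-155) = 2 + 155 = 157)
21008 + d(t) = 21008 + 157 = 21165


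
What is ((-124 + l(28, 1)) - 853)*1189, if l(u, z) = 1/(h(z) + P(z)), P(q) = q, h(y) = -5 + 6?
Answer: -2322117/2 ≈ -1.1611e+6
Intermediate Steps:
h(y) = 1
l(u, z) = 1/(1 + z)
((-124 + l(28, 1)) - 853)*1189 = ((-124 + 1/(1 + 1)) - 853)*1189 = ((-124 + 1/2) - 853)*1189 = ((-124 + ½) - 853)*1189 = (-247/2 - 853)*1189 = -1953/2*1189 = -2322117/2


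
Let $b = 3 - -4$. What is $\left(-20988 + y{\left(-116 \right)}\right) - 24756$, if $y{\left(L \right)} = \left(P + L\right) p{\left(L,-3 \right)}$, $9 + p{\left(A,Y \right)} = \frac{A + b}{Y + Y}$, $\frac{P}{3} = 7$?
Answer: $- \frac{279689}{6} \approx -46615.0$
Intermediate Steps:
$P = 21$ ($P = 3 \cdot 7 = 21$)
$b = 7$ ($b = 3 + 4 = 7$)
$p{\left(A,Y \right)} = -9 + \frac{7 + A}{2 Y}$ ($p{\left(A,Y \right)} = -9 + \frac{A + 7}{Y + Y} = -9 + \frac{7 + A}{2 Y}$)
$y{\left(L \right)} = \left(21 + L\right) \left(- \frac{61}{6} - \frac{L}{6}\right)$ ($y{\left(L \right)} = \left(21 + L\right) \frac{7 + L - -54}{2 \left(-3\right)} = \left(21 + L\right) \frac{1}{2} \left(- \frac{1}{3}\right) \left(7 + L + 54\right) = \left(21 + L\right) \frac{1}{2} \left(- \frac{1}{3}\right) \left(61 + L\right) = \left(21 + L\right) \left(- \frac{61}{6} - \frac{L}{6}\right)$)
$\left(-20988 + y{\left(-116 \right)}\right) - 24756 = \left(-20988 - \frac{\left(21 - 116\right) \left(61 - 116\right)}{6}\right) - 24756 = \left(-20988 - \left(- \frac{95}{6}\right) \left(-55\right)\right) - 24756 = \left(-20988 - \frac{5225}{6}\right) - 24756 = - \frac{131153}{6} - 24756 = - \frac{279689}{6}$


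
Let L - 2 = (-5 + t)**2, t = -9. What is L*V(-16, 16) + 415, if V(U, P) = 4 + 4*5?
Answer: 5167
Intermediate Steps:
L = 198 (L = 2 + (-5 - 9)**2 = 2 + (-14)**2 = 2 + 196 = 198)
V(U, P) = 24 (V(U, P) = 4 + 20 = 24)
L*V(-16, 16) + 415 = 198*24 + 415 = 4752 + 415 = 5167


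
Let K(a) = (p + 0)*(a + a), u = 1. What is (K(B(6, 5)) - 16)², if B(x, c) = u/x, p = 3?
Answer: 225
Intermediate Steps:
B(x, c) = 1/x
K(a) = 6*a (K(a) = (3 + 0)*(a + a) = 3*(2*a) = 6*a)
(K(B(6, 5)) - 16)² = (6/6 - 16)² = (6*(⅙) - 16)² = (1 - 16)² = (-15)² = 225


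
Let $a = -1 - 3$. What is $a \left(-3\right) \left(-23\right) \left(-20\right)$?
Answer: $5520$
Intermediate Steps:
$a = -4$ ($a = -1 - 3 = -4$)
$a \left(-3\right) \left(-23\right) \left(-20\right) = \left(-4\right) \left(-3\right) \left(-23\right) \left(-20\right) = 12 \left(-23\right) \left(-20\right) = \left(-276\right) \left(-20\right) = 5520$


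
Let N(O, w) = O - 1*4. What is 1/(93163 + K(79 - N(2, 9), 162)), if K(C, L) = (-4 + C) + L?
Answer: 1/93402 ≈ 1.0706e-5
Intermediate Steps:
N(O, w) = -4 + O (N(O, w) = O - 4 = -4 + O)
K(C, L) = -4 + C + L
1/(93163 + K(79 - N(2, 9), 162)) = 1/(93163 + (-4 + (79 - (-4 + 2)) + 162)) = 1/(93163 + (-4 + (79 - 1*(-2)) + 162)) = 1/(93163 + (-4 + (79 + 2) + 162)) = 1/(93163 + (-4 + 81 + 162)) = 1/(93163 + 239) = 1/93402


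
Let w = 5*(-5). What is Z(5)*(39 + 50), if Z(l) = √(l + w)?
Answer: 178*I*√5 ≈ 398.02*I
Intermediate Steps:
w = -25
Z(l) = √(-25 + l) (Z(l) = √(l - 25) = √(-25 + l))
Z(5)*(39 + 50) = √(-25 + 5)*(39 + 50) = √(-20)*89 = (2*I*√5)*89 = 178*I*√5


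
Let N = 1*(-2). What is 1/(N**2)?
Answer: 1/4 ≈ 0.25000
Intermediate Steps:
N = -2
1/(N**2) = 1/((-2)**2) = 1/4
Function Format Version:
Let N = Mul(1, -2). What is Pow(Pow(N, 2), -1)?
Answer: Rational(1, 4) ≈ 0.25000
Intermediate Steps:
N = -2
Pow(Pow(N, 2), -1) = Pow(Pow(-2, 2), -1) = Pow(4, -1) = Rational(1, 4)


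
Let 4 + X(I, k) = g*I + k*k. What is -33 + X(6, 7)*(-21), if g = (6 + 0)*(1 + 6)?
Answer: -6270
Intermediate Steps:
g = 42 (g = 6*7 = 42)
X(I, k) = -4 + k² + 42*I (X(I, k) = -4 + (42*I + k*k) = -4 + (42*I + k²) = -4 + (k² + 42*I) = -4 + k² + 42*I)
-33 + X(6, 7)*(-21) = -33 + (-4 + 7² + 42*6)*(-21) = -33 + (-4 + 49 + 252)*(-21) = -33 + 297*(-21) = -33 - 6237 = -6270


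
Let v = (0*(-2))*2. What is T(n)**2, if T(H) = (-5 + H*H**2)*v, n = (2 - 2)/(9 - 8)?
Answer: 0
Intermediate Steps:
v = 0 (v = 0*2 = 0)
n = 0 (n = 0/1 = 0*1 = 0)
T(H) = 0 (T(H) = (-5 + H*H**2)*0 = (-5 + H**3)*0 = 0)
T(n)**2 = 0**2 = 0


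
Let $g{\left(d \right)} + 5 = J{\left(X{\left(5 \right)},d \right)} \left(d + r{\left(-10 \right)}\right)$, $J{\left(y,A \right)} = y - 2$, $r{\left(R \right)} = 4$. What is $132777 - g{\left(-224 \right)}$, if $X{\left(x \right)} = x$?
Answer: $133442$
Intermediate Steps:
$J{\left(y,A \right)} = -2 + y$ ($J{\left(y,A \right)} = y - 2 = -2 + y$)
$g{\left(d \right)} = 7 + 3 d$ ($g{\left(d \right)} = -5 + \left(-2 + 5\right) \left(d + 4\right) = -5 + 3 \left(4 + d\right) = -5 + \left(12 + 3 d\right) = 7 + 3 d$)
$132777 - g{\left(-224 \right)} = 132777 - \left(7 + 3 \left(-224\right)\right) = 132777 - \left(7 - 672\right) = 132777 - -665 = 132777 + 665 = 133442$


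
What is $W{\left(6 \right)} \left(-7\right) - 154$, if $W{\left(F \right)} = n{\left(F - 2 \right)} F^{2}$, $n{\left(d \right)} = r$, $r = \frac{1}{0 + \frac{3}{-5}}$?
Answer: $266$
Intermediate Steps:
$r = - \frac{5}{3}$ ($r = \frac{1}{0 + 3 \left(- \frac{1}{5}\right)} = \frac{1}{0 - \frac{3}{5}} = \frac{1}{- \frac{3}{5}} = - \frac{5}{3} \approx -1.6667$)
$n{\left(d \right)} = - \frac{5}{3}$
$W{\left(F \right)} = - \frac{5 F^{2}}{3}$
$W{\left(6 \right)} \left(-7\right) - 154 = - \frac{5 \cdot 6^{2}}{3} \left(-7\right) - 154 = \left(- \frac{5}{3}\right) 36 \left(-7\right) - 154 = \left(-60\right) \left(-7\right) - 154 = 420 - 154 = 266$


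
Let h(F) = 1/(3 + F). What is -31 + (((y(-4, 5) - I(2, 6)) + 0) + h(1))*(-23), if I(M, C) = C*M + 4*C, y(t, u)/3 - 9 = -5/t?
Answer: 84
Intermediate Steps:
y(t, u) = 27 - 15/t (y(t, u) = 27 + 3*(-5/t) = 27 - 15/t)
I(M, C) = 4*C + C*M
-31 + (((y(-4, 5) - I(2, 6)) + 0) + h(1))*(-23) = -31 + ((((27 - 15/(-4)) - 6*(4 + 2)) + 0) + 1/(3 + 1))*(-23) = -31 + ((((27 - 15*(-¼)) - 6*6) + 0) + 1/4)*(-23) = -31 + ((((27 + 15/4) - 1*36) + 0) + ¼)*(-23) = -31 + (((123/4 - 36) + 0) + ¼)*(-23) = -31 + ((-21/4 + 0) + ¼)*(-23) = -31 + (-21/4 + ¼)*(-23) = -31 - 5*(-23) = -31 + 115 = 84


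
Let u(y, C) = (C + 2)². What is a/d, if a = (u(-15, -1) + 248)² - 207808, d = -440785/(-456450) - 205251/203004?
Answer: 150118311776340/46730009 ≈ 3.2125e+6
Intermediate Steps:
u(y, C) = (2 + C)²
d = -46730009/1029568620 (d = -440785*(-1/456450) - 205251*1/203004 = 88157/91290 - 68417/67668 = -46730009/1029568620 ≈ -0.045388)
a = -145807 (a = ((2 - 1)² + 248)² - 207808 = (1² + 248)² - 207808 = (1 + 248)² - 207808 = 249² - 207808 = 62001 - 207808 = -145807)
a/d = -145807/(-46730009/1029568620) = -145807*(-1029568620/46730009) = 150118311776340/46730009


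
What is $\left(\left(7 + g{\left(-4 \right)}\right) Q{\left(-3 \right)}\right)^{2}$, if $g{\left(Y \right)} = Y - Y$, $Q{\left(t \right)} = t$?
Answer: $441$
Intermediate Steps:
$g{\left(Y \right)} = 0$
$\left(\left(7 + g{\left(-4 \right)}\right) Q{\left(-3 \right)}\right)^{2} = \left(\left(7 + 0\right) \left(-3\right)\right)^{2} = \left(7 \left(-3\right)\right)^{2} = \left(-21\right)^{2} = 441$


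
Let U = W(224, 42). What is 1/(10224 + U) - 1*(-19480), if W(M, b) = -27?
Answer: 198637561/10197 ≈ 19480.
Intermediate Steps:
U = -27
1/(10224 + U) - 1*(-19480) = 1/(10224 - 27) - 1*(-19480) = 1/10197 + 19480 = 198637561/10197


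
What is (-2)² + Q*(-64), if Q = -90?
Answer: 5764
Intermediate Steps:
(-2)² + Q*(-64) = (-2)² - 90*(-64) = 4 + 5760 = 5764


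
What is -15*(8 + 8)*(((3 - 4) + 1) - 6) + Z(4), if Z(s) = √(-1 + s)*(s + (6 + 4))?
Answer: 1440 + 14*√3 ≈ 1464.2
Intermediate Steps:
Z(s) = √(-1 + s)*(10 + s) (Z(s) = √(-1 + s)*(s + 10) = √(-1 + s)*(10 + s))
-15*(8 + 8)*(((3 - 4) + 1) - 6) + Z(4) = -15*(8 + 8)*(((3 - 4) + 1) - 6) + √(-1 + 4)*(10 + 4) = -240*((-1 + 1) - 6) + √3*14 = -240*(0 - 6) + 14*√3 = -240*(-6) + 14*√3 = -15*(-96) + 14*√3 = 1440 + 14*√3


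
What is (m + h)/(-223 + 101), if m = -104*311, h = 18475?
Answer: 13869/122 ≈ 113.68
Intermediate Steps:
m = -32344
(m + h)/(-223 + 101) = (-32344 + 18475)/(-223 + 101) = -13869/(-122) = -13869*(-1/122) = 13869/122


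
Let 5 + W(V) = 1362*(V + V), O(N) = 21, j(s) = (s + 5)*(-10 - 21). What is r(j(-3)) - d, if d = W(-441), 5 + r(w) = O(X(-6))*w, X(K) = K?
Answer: 1199982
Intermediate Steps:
j(s) = -155 - 31*s (j(s) = (5 + s)*(-31) = -155 - 31*s)
W(V) = -5 + 2724*V (W(V) = -5 + 1362*(V + V) = -5 + 1362*(2*V) = -5 + 2724*V)
r(w) = -5 + 21*w
d = -1201289 (d = -5 + 2724*(-441) = -5 - 1201284 = -1201289)
r(j(-3)) - d = (-5 + 21*(-155 - 31*(-3))) - 1*(-1201289) = (-5 + 21*(-155 + 93)) + 1201289 = (-5 + 21*(-62)) + 1201289 = (-5 - 1302) + 1201289 = -1307 + 1201289 = 1199982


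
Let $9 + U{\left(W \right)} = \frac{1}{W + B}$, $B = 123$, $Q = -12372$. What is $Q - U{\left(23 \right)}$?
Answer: $- \frac{1804999}{146} \approx -12363.0$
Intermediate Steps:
$U{\left(W \right)} = -9 + \frac{1}{123 + W}$ ($U{\left(W \right)} = -9 + \frac{1}{W + 123} = -9 + \frac{1}{123 + W}$)
$Q - U{\left(23 \right)} = -12372 - \frac{-1106 - 207}{123 + 23} = -12372 - \frac{-1106 - 207}{146} = -12372 - \frac{1}{146} \left(-1313\right) = -12372 - - \frac{1313}{146} = -12372 + \frac{1313}{146} = - \frac{1804999}{146}$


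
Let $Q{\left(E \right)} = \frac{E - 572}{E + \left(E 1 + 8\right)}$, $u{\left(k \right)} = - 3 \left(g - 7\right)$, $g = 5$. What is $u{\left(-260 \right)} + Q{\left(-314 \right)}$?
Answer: $\frac{2303}{310} \approx 7.429$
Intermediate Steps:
$u{\left(k \right)} = 6$ ($u{\left(k \right)} = - 3 \left(5 - 7\right) = \left(-3\right) \left(-2\right) = 6$)
$Q{\left(E \right)} = \frac{-572 + E}{8 + 2 E}$ ($Q{\left(E \right)} = \frac{-572 + E}{E + \left(E + 8\right)} = \frac{-572 + E}{E + \left(8 + E\right)} = \frac{-572 + E}{8 + 2 E}$)
$u{\left(-260 \right)} + Q{\left(-314 \right)} = 6 + \frac{-572 - 314}{2 \left(4 - 314\right)} = 6 + \frac{1}{2} \frac{1}{-310} \left(-886\right) = 6 + \frac{1}{2} \left(- \frac{1}{310}\right) \left(-886\right) = 6 + \frac{443}{310} = \frac{2303}{310}$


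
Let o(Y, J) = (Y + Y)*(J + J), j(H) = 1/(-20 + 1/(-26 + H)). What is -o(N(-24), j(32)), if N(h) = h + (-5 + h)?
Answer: -1272/119 ≈ -10.689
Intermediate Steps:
N(h) = -5 + 2*h
o(Y, J) = 4*J*Y (o(Y, J) = (2*Y)*(2*J) = 4*J*Y)
-o(N(-24), j(32)) = -4*(26 - 1*32)/(-521 + 20*32)*(-5 + 2*(-24)) = -4*(26 - 32)/(-521 + 640)*(-5 - 48) = -4*-6/119*(-53) = -4*(1/119)*(-6)*(-53) = -4*(-6)*(-53)/119 = -1*1272/119 = -1272/119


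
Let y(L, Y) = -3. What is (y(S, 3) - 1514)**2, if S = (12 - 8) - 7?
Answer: 2301289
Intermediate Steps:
S = -3 (S = 4 - 7 = -3)
(y(S, 3) - 1514)**2 = (-3 - 1514)**2 = (-1517)**2 = 2301289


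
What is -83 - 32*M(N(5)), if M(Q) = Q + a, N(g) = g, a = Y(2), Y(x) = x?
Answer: -307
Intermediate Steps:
a = 2
M(Q) = 2 + Q (M(Q) = Q + 2 = 2 + Q)
-83 - 32*M(N(5)) = -83 - 32*(2 + 5) = -83 - 32*7 = -83 - 224 = -307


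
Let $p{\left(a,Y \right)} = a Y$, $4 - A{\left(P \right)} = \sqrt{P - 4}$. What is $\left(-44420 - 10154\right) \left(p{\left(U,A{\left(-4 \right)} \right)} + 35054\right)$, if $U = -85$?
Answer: $-1894481836 - 9277580 i \sqrt{2} \approx -1.8945 \cdot 10^{9} - 1.312 \cdot 10^{7} i$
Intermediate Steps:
$A{\left(P \right)} = 4 - \sqrt{-4 + P}$ ($A{\left(P \right)} = 4 - \sqrt{P - 4} = 4 - \sqrt{-4 + P}$)
$p{\left(a,Y \right)} = Y a$
$\left(-44420 - 10154\right) \left(p{\left(U,A{\left(-4 \right)} \right)} + 35054\right) = \left(-44420 - 10154\right) \left(\left(4 - \sqrt{-4 - 4}\right) \left(-85\right) + 35054\right) = - 54574 \left(\left(4 - \sqrt{-8}\right) \left(-85\right) + 35054\right) = - 54574 \left(\left(4 - 2 i \sqrt{2}\right) \left(-85\right) + 35054\right) = - 54574 \left(\left(-340 + 170 i \sqrt{2}\right) + 35054\right) = - 54574 \left(34714 + 170 i \sqrt{2}\right) = -1894481836 - 9277580 i \sqrt{2}$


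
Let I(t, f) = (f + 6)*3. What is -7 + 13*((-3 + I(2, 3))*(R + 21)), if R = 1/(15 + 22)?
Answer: 242477/37 ≈ 6553.4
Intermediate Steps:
I(t, f) = 18 + 3*f (I(t, f) = (6 + f)*3 = 18 + 3*f)
R = 1/37 ≈ 0.027027
-7 + 13*((-3 + I(2, 3))*(R + 21)) = -7 + 13*((-3 + (18 + 3*3))*(1/37 + 21)) = -7 + 13*((-3 + (18 + 9))*(778/37)) = -7 + 13*((-3 + 27)*(778/37)) = -7 + 13*(24*(778/37)) = -7 + 13*(18672/37) = -7 + 242736/37 = 242477/37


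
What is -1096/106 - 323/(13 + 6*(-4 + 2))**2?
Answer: -17667/53 ≈ -333.34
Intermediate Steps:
-1096/106 - 323/(13 + 6*(-4 + 2))**2 = -1096*1/106 - 323/(13 + 6*(-2))**2 = -548/53 - 323/(13 - 12)**2 = -548/53 - 323/(1**2) = -548/53 - 323/1 = -548/53 - 323*1 = -548/53 - 323 = -17667/53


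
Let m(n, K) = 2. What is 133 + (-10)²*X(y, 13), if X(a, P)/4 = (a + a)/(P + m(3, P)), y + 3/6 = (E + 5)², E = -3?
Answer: 959/3 ≈ 319.67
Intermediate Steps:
y = 7/2 (y = -½ + (-3 + 5)² = -½ + 2² = -½ + 4 = 7/2 ≈ 3.5000)
X(a, P) = 8*a/(2 + P) (X(a, P) = 4*((a + a)/(P + 2)) = 4*((2*a)/(2 + P)) = 4*(2*a/(2 + P)) = 8*a/(2 + P))
133 + (-10)²*X(y, 13) = 133 + (-10)²*(8*(7/2)/(2 + 13)) = 133 + 100*(8*(7/2)/15) = 133 + 100*(8*(7/2)*(1/15)) = 133 + 100*(28/15) = 133 + 560/3 = 959/3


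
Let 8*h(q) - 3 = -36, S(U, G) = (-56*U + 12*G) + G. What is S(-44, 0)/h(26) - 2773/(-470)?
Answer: -17743/30 ≈ -591.43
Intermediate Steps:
S(U, G) = -56*U + 13*G
h(q) = -33/8 (h(q) = 3/8 + (⅛)*(-36) = 3/8 - 9/2 = -33/8)
S(-44, 0)/h(26) - 2773/(-470) = (-56*(-44) + 13*0)/(-33/8) - 2773/(-470) = (2464 + 0)*(-8/33) - 2773*(-1/470) = 2464*(-8/33) + 59/10 = -1792/3 + 59/10 = -17743/30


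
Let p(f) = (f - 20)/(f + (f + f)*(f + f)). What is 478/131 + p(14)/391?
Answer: 24857303/6812393 ≈ 3.6488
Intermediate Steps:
p(f) = (-20 + f)/(f + 4*f²) (p(f) = (-20 + f)/(f + (2*f)*(2*f)) = (-20 + f)/(f + 4*f²))
478/131 + p(14)/391 = 478/131 + ((-20 + 14)/(14*(1 + 4*14)))/391 = 478*(1/131) + ((1/14)*(-6)/(1 + 56))*(1/391) = 478/131 + ((1/14)*(-6)/57)*(1/391) = 478/131 + ((1/14)*(1/57)*(-6))*(1/391) = 478/131 - 1/133*1/391 = 478/131 - 1/52003 = 24857303/6812393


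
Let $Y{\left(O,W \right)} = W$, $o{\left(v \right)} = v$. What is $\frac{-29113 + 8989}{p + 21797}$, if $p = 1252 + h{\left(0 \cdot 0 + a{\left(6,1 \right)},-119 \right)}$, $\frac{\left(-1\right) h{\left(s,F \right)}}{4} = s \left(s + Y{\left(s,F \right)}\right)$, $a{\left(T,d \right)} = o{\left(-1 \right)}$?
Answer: $- \frac{6708}{7523} \approx -0.89167$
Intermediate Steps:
$a{\left(T,d \right)} = -1$
$h{\left(s,F \right)} = - 4 s \left(F + s\right)$ ($h{\left(s,F \right)} = - 4 s \left(s + F\right) = - 4 s \left(F + s\right)$)
$p = 772$ ($p = 1252 - 4 \left(0 \cdot 0 - 1\right) \left(-119 + \left(0 \cdot 0 - 1\right)\right) = 1252 - 4 \left(0 - 1\right) \left(-119 + \left(0 - 1\right)\right) = 1252 - - 4 \left(-119 - 1\right) = 1252 - \left(-4\right) \left(-120\right) = 1252 - 480 = 772$)
$\frac{-29113 + 8989}{p + 21797} = \frac{-29113 + 8989}{772 + 21797} = - \frac{20124}{22569} = \left(-20124\right) \frac{1}{22569} = - \frac{6708}{7523}$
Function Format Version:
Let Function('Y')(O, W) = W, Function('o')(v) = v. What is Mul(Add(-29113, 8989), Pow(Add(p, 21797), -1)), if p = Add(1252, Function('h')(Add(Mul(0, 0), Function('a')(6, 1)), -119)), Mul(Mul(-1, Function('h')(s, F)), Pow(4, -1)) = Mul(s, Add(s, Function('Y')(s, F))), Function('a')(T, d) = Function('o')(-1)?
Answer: Rational(-6708, 7523) ≈ -0.89167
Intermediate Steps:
Function('a')(T, d) = -1
Function('h')(s, F) = Mul(-4, s, Add(F, s)) (Function('h')(s, F) = Mul(-4, Mul(s, Add(s, F))) = Mul(-4, Mul(s, Add(F, s))) = Mul(-4, s, Add(F, s)))
p = 772 (p = Add(1252, Mul(-4, Add(Mul(0, 0), -1), Add(-119, Add(Mul(0, 0), -1)))) = Add(1252, Mul(-4, Add(0, -1), Add(-119, Add(0, -1)))) = Add(1252, Mul(-4, -1, Add(-119, -1))) = Add(1252, Mul(-4, -1, -120)) = Add(1252, -480) = 772)
Mul(Add(-29113, 8989), Pow(Add(p, 21797), -1)) = Mul(Add(-29113, 8989), Pow(Add(772, 21797), -1)) = Mul(-20124, Pow(22569, -1)) = Mul(-20124, Rational(1, 22569)) = Rational(-6708, 7523)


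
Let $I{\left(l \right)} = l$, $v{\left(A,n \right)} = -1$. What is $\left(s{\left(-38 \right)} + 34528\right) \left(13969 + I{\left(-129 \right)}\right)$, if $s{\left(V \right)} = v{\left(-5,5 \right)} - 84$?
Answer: $476691120$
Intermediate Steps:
$s{\left(V \right)} = -85$ ($s{\left(V \right)} = -1 - 84 = -85$)
$\left(s{\left(-38 \right)} + 34528\right) \left(13969 + I{\left(-129 \right)}\right) = \left(-85 + 34528\right) \left(13969 - 129\right) = 34443 \cdot 13840 = 476691120$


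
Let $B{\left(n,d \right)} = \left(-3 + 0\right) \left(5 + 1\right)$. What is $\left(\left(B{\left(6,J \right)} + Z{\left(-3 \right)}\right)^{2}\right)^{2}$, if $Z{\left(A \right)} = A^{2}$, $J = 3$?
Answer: $6561$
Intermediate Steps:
$B{\left(n,d \right)} = -18$ ($B{\left(n,d \right)} = \left(-3\right) 6 = -18$)
$\left(\left(B{\left(6,J \right)} + Z{\left(-3 \right)}\right)^{2}\right)^{2} = \left(\left(-18 + \left(-3\right)^{2}\right)^{2}\right)^{2} = \left(\left(-18 + 9\right)^{2}\right)^{2} = \left(\left(-9\right)^{2}\right)^{2} = 81^{2} = 6561$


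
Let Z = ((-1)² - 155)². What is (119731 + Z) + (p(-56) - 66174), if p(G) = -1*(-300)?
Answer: 77573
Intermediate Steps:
p(G) = 300
Z = 23716 (Z = (1 - 155)² = (-154)² = 23716)
(119731 + Z) + (p(-56) - 66174) = (119731 + 23716) + (300 - 66174) = 143447 - 65874 = 77573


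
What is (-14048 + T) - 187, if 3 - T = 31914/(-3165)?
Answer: -15004122/1055 ≈ -14222.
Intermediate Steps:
T = 13803/1055 (T = 3 - 31914/(-3165) = 3 - 31914*(-1)/3165 = 3 - 1*(-10638/1055) = 3 + 10638/1055 = 13803/1055 ≈ 13.083)
(-14048 + T) - 187 = (-14048 + 13803/1055) - 187 = -14806837/1055 - 187 = -15004122/1055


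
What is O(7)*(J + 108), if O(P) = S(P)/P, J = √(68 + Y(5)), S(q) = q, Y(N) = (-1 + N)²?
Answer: 108 + 2*√21 ≈ 117.17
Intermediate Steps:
J = 2*√21 (J = √(68 + (-1 + 5)²) = √(68 + 4²) = √(68 + 16) = √84 = 2*√21 ≈ 9.1651)
O(P) = 1 (O(P) = P/P = 1)
O(7)*(J + 108) = 1*(2*√21 + 108) = 1*(108 + 2*√21) = 108 + 2*√21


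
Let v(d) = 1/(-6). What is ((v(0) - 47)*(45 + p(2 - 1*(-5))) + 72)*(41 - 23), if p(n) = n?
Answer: -42852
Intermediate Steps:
v(d) = -⅙
((v(0) - 47)*(45 + p(2 - 1*(-5))) + 72)*(41 - 23) = ((-⅙ - 47)*(45 + (2 - 1*(-5))) + 72)*(41 - 23) = (-283*(45 + (2 + 5))/6 + 72)*18 = (-283*(45 + 7)/6 + 72)*18 = (-283/6*52 + 72)*18 = (-7358/3 + 72)*18 = -7142/3*18 = -42852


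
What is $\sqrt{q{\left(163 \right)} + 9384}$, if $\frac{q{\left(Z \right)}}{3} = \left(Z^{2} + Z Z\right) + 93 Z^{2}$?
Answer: $\sqrt{7581549} \approx 2753.5$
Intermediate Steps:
$q{\left(Z \right)} = 285 Z^{2}$ ($q{\left(Z \right)} = 3 \left(\left(Z^{2} + Z Z\right) + 93 Z^{2}\right) = 3 \left(\left(Z^{2} + Z^{2}\right) + 93 Z^{2}\right) = 3 \left(2 Z^{2} + 93 Z^{2}\right) = 3 \cdot 95 Z^{2} = 285 Z^{2}$)
$\sqrt{q{\left(163 \right)} + 9384} = \sqrt{285 \cdot 163^{2} + 9384} = \sqrt{285 \cdot 26569 + 9384} = \sqrt{7572165 + 9384} = \sqrt{7581549}$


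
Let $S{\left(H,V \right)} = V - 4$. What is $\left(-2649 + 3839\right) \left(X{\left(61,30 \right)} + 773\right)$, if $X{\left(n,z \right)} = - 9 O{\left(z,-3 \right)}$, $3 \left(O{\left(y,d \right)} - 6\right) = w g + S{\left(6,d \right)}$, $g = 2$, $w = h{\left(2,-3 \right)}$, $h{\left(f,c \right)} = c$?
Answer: $902020$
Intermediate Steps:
$w = -3$
$S{\left(H,V \right)} = -4 + V$ ($S{\left(H,V \right)} = V - 4 = -4 + V$)
$O{\left(y,d \right)} = \frac{8}{3} + \frac{d}{3}$ ($O{\left(y,d \right)} = 6 + \frac{\left(-3\right) 2 + \left(-4 + d\right)}{3} = 6 + \frac{-6 + \left(-4 + d\right)}{3} = 6 + \frac{-10 + d}{3} = 6 + \left(- \frac{10}{3} + \frac{d}{3}\right) = \frac{8}{3} + \frac{d}{3}$)
$X{\left(n,z \right)} = -15$ ($X{\left(n,z \right)} = - 9 \left(\frac{8}{3} + \frac{1}{3} \left(-3\right)\right) = - 9 \left(\frac{8}{3} - 1\right) = \left(-9\right) \frac{5}{3} = -15$)
$\left(-2649 + 3839\right) \left(X{\left(61,30 \right)} + 773\right) = \left(-2649 + 3839\right) \left(-15 + 773\right) = 1190 \cdot 758 = 902020$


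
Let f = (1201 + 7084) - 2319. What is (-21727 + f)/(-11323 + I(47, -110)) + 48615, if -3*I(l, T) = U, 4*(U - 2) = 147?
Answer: 6613336197/136031 ≈ 48616.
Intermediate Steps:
U = 155/4 (U = 2 + (¼)*147 = 2 + 147/4 = 155/4 ≈ 38.750)
I(l, T) = -155/12 (I(l, T) = -⅓*155/4 = -155/12)
f = 5966 (f = 8285 - 2319 = 5966)
(-21727 + f)/(-11323 + I(47, -110)) + 48615 = (-21727 + 5966)/(-11323 - 155/12) + 48615 = -15761/(-136031/12) + 48615 = -15761*(-12/136031) + 48615 = 189132/136031 + 48615 = 6613336197/136031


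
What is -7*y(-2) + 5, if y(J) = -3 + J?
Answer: 40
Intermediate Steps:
-7*y(-2) + 5 = -7*(-3 - 2) + 5 = -7*(-5) + 5 = 35 + 5 = 40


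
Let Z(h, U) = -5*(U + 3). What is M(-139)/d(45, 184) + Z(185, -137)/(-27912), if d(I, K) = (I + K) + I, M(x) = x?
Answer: -1015837/1911972 ≈ -0.53130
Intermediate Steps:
Z(h, U) = -15 - 5*U (Z(h, U) = -5*(3 + U) = -15 - 5*U)
d(I, K) = K + 2*I
M(-139)/d(45, 184) + Z(185, -137)/(-27912) = -139/(184 + 2*45) + (-15 - 5*(-137))/(-27912) = -139/(184 + 90) + (-15 + 685)*(-1/27912) = -139/274 + 670*(-1/27912) = -139*1/274 - 335/13956 = -139/274 - 335/13956 = -1015837/1911972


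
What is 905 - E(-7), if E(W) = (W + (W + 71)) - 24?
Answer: 872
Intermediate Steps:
E(W) = 47 + 2*W (E(W) = (W + (71 + W)) - 24 = (71 + 2*W) - 24 = 47 + 2*W)
905 - E(-7) = 905 - (47 + 2*(-7)) = 905 - (47 - 14) = 905 - 1*33 = 905 - 33 = 872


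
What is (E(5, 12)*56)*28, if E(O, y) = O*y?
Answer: 94080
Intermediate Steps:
(E(5, 12)*56)*28 = ((5*12)*56)*28 = (60*56)*28 = 3360*28 = 94080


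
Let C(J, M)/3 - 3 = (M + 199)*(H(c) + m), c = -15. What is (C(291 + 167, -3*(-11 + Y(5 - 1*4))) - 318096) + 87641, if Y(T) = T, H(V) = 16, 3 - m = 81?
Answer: -273040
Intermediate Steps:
m = -78 (m = 3 - 1*81 = 3 - 81 = -78)
C(J, M) = -37005 - 186*M (C(J, M) = 9 + 3*((M + 199)*(16 - 78)) = 9 + 3*((199 + M)*(-62)) = 9 + 3*(-12338 - 62*M) = 9 + (-37014 - 186*M) = -37005 - 186*M)
(C(291 + 167, -3*(-11 + Y(5 - 1*4))) - 318096) + 87641 = ((-37005 - (-558)*(-11 + (5 - 1*4))) - 318096) + 87641 = ((-37005 - (-558)*(-11 + (5 - 4))) - 318096) + 87641 = ((-37005 - (-558)*(-11 + 1)) - 318096) + 87641 = ((-37005 - (-558)*(-10)) - 318096) + 87641 = ((-37005 - 186*30) - 318096) + 87641 = ((-37005 - 5580) - 318096) + 87641 = (-42585 - 318096) + 87641 = -360681 + 87641 = -273040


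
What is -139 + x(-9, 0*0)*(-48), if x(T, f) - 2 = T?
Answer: 197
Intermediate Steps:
x(T, f) = 2 + T
-139 + x(-9, 0*0)*(-48) = -139 + (2 - 9)*(-48) = -139 - 7*(-48) = -139 + 336 = 197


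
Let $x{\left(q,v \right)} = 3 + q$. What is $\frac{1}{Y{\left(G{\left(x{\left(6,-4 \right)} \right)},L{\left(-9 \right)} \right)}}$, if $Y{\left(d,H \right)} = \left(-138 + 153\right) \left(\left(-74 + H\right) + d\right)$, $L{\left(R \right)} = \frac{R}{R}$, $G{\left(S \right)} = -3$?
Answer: $- \frac{1}{1140} \approx -0.00087719$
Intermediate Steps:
$L{\left(R \right)} = 1$
$Y{\left(d,H \right)} = -1110 + 15 H + 15 d$ ($Y{\left(d,H \right)} = 15 \left(-74 + H + d\right) = -1110 + 15 H + 15 d$)
$\frac{1}{Y{\left(G{\left(x{\left(6,-4 \right)} \right)},L{\left(-9 \right)} \right)}} = \frac{1}{-1110 + 15 \cdot 1 + 15 \left(-3\right)} = \frac{1}{-1110 + 15 - 45} = \frac{1}{-1140} = - \frac{1}{1140}$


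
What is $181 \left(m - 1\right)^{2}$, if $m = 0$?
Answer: $181$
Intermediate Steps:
$181 \left(m - 1\right)^{2} = 181 \left(0 - 1\right)^{2} = 181 \left(-1\right)^{2} = 181 \cdot 1 = 181$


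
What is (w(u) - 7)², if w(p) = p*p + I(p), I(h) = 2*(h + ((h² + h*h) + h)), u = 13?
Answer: 792100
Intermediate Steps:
I(h) = 4*h + 4*h² (I(h) = 2*(h + ((h² + h²) + h)) = 2*(h + (2*h² + h)) = 2*(h + (h + 2*h²)) = 2*(2*h + 2*h²) = 4*h + 4*h²)
w(p) = p² + 4*p*(1 + p) (w(p) = p*p + 4*p*(1 + p) = p² + 4*p*(1 + p))
(w(u) - 7)² = (13*(4 + 5*13) - 7)² = (13*(4 + 65) - 7)² = (13*69 - 7)² = (897 - 7)² = 890² = 792100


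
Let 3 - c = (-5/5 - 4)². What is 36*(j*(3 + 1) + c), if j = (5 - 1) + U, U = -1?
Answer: -360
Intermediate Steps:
j = 3 (j = (5 - 1) - 1 = 4 - 1 = 3)
c = -22 (c = 3 - (-5/5 - 4)² = 3 - (-5*⅕ - 4)² = 3 - (-1 - 4)² = 3 - 1*(-5)² = 3 - 1*25 = 3 - 25 = -22)
36*(j*(3 + 1) + c) = 36*(3*(3 + 1) - 22) = 36*(3*4 - 22) = 36*(12 - 22) = 36*(-10) = -360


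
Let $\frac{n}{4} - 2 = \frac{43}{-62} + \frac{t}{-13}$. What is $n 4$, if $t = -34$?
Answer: $\frac{25288}{403} \approx 62.749$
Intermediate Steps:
$n = \frac{6322}{403}$ ($n = 8 + 4 \left(\frac{43}{-62} - \frac{34}{-13}\right) = 8 + 4 \left(43 \left(- \frac{1}{62}\right) - - \frac{34}{13}\right) = 8 + 4 \left(- \frac{43}{62} + \frac{34}{13}\right) = 8 + 4 \cdot \frac{1549}{806} = 8 + \frac{3098}{403} = \frac{6322}{403} \approx 15.687$)
$n 4 = \frac{6322}{403} \cdot 4 = \frac{25288}{403}$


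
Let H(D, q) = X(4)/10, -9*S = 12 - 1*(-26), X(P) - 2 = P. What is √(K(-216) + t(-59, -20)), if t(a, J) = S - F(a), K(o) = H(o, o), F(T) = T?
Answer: 2*√3115/15 ≈ 7.4416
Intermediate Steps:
X(P) = 2 + P
S = -38/9 (S = -(12 - 1*(-26))/9 = -(12 + 26)/9 = -⅑*38 = -38/9 ≈ -4.2222)
H(D, q) = ⅗ (H(D, q) = (2 + 4)/10 = 6*(⅒) = ⅗)
K(o) = ⅗
t(a, J) = -38/9 - a
√(K(-216) + t(-59, -20)) = √(⅗ + (-38/9 - 1*(-59))) = √(⅗ + (-38/9 + 59)) = √(⅗ + 493/9) = √(2492/45) = 2*√3115/15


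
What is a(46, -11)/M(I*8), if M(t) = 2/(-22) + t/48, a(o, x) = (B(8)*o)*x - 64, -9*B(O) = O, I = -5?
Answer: -76384/183 ≈ -417.40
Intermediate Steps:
B(O) = -O/9
a(o, x) = -64 - 8*o*x/9 (a(o, x) = ((-⅑*8)*o)*x - 64 = (-8*o/9)*x - 64 = -8*o*x/9 - 64 = -64 - 8*o*x/9)
M(t) = -1/11 + t/48 (M(t) = 2*(-1/22) + t*(1/48) = -1/11 + t/48)
a(46, -11)/M(I*8) = (-64 - 8/9*46*(-11))/(-1/11 + (-5*8)/48) = (-64 + 4048/9)/(-1/11 + (1/48)*(-40)) = 3472/(9*(-1/11 - ⅚)) = 3472/(9*(-61/66)) = (3472/9)*(-66/61) = -76384/183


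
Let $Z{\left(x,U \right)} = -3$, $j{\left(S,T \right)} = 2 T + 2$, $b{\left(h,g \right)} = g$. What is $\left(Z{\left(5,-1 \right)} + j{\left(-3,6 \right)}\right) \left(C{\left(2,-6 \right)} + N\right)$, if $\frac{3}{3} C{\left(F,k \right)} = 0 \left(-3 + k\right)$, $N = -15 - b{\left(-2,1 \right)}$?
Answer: $-176$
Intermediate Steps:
$j{\left(S,T \right)} = 2 + 2 T$
$N = -16$ ($N = -15 - 1 = -16$)
$C{\left(F,k \right)} = 0$ ($C{\left(F,k \right)} = 0 \left(-3 + k\right) = 0$)
$\left(Z{\left(5,-1 \right)} + j{\left(-3,6 \right)}\right) \left(C{\left(2,-6 \right)} + N\right) = \left(-3 + \left(2 + 2 \cdot 6\right)\right) \left(0 - 16\right) = \left(-3 + \left(2 + 12\right)\right) \left(-16\right) = \left(-3 + 14\right) \left(-16\right) = 11 \left(-16\right) = -176$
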